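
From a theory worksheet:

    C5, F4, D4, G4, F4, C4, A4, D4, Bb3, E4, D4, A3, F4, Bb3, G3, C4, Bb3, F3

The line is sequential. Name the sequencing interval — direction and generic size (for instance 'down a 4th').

Taking 6-note groups, the heads are C5, A4, F4: the pattern moves down a 3rd.
C5 to A4 is down a 3rd.

down a 3rd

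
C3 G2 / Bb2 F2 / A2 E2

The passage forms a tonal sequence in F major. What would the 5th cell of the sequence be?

The 2-note cells begin on C3, Bb2, A2 — each down a 2nd from the last.
Continuing the starts: G2 → F2.
So cell 5 is F2 C2.

F2 C2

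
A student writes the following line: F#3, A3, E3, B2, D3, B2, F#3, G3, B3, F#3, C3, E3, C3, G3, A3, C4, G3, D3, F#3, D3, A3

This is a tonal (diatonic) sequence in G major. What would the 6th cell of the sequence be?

D4 F#4 C4 G3 B3 G3 D4

With a 7-note motive the entries are F#3, G3, A3, each up a 2nd from the previous.
Carrying on: B3 → C4 → D4.
So cell 6 is D4 F#4 C4 G3 B3 G3 D4.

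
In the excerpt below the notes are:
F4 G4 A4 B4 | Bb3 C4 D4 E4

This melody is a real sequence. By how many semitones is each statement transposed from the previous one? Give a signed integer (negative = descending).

-7

Taking 4-note groups, the heads are F4, Bb3: the pattern moves down a 5th.
Counting half-steps from F4 to Bb3: -7.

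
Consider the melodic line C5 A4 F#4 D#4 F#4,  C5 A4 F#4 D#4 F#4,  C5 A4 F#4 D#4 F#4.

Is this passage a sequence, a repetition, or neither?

Each 5-note cell is identical (C5 A4 F#4 D#4 F#4), restated at the same pitch.

repetition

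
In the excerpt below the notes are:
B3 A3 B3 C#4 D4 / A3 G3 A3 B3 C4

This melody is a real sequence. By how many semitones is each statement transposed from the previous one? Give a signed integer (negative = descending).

With a 5-note motive the entries are B3, A3, each down a 2nd from the previous.
B3 to A3 spans -2 semitones.

-2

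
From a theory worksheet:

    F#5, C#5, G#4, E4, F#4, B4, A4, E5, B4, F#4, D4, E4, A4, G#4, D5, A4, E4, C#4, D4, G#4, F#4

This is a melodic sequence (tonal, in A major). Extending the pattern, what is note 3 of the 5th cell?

Grouping in 7s, the 3rd note of each cell is G#4, F#4, E4.
Carrying that down a 2nd forward: D4 → C#4.

C#4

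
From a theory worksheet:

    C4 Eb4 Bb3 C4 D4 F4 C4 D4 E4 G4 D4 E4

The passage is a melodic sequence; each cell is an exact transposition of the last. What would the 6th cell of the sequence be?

A#4 C#5 G#4 A#4

With a 4-note motive the entries are C4, D4, E4, each up a 2nd from the previous.
Continuing the starts: F#4 → G#4 → A#4.
Statement 6 starts on A#4 and keeps the same exact contour: A#4 C#5 G#4 A#4.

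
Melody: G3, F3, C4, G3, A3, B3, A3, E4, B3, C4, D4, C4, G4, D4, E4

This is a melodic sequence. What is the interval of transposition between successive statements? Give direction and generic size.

Unit = 5 notes; the statements start on G3, B3, D4, moving up a 3rd each time.
G3 to B3 is up a 3rd.

up a 3rd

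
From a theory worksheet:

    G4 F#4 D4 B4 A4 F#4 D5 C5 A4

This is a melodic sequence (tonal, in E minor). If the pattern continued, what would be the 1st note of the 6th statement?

The unit is 3 notes. Position-1 pitches of the 3 shown cells: G4, B4, D5.
Each moves up a 3rd. Continuing: F#5 → A5 → C6.

C6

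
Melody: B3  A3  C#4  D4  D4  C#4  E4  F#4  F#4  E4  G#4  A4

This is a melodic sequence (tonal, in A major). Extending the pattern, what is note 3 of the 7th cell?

With 4-note cells, note 3 of each statement runs C#4, E4, G#4.
Carrying that up a 3rd forward: B4 → D5 → F#5 → A5.

A5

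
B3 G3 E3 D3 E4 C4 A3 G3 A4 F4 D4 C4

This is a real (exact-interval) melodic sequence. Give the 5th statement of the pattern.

G5 Eb5 C5 Bb4

Unit = 4 notes; the statements start on B3, E4, A4, moving up a 4th each time.
Continuing the starts: D5 → G5.
From G5 the exact shape gives G5 Eb5 C5 Bb4.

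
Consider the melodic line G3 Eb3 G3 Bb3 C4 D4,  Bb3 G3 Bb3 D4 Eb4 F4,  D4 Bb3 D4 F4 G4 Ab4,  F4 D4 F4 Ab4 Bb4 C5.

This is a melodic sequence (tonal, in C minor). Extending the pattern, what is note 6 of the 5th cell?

Eb5

Grouping in 6s, the 6th note of each cell is D4, F4, Ab4, C5.
One more up a 3rd gives Eb5.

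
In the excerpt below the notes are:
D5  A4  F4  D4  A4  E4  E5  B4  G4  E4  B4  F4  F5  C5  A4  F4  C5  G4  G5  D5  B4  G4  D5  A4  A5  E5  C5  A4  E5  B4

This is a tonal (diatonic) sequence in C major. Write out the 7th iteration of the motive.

C6 G5 E5 C5 G5 D5

Taking 6-note groups, the heads are D5, E5, F5, G5, A5: the pattern moves up a 2nd.
Extending up a 2nd: B5 → C6.
Statement 7 starts on C6 and keeps the same diatonic contour: C6 G5 E5 C5 G5 D5.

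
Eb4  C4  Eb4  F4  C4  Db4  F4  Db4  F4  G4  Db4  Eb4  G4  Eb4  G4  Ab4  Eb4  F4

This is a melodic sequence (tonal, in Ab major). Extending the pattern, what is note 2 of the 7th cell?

Bb4

With 6-note cells, note 2 of each statement runs C4, Db4, Eb4.
Carrying that up a 2nd forward: F4 → G4 → Ab4 → Bb4.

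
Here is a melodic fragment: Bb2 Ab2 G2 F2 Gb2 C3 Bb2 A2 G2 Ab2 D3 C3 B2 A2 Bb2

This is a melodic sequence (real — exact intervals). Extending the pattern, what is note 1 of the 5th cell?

F#3

With 5-note cells, note 1 of each statement runs Bb2, C3, D3.
Carrying that up a 2nd forward: E3 → F#3.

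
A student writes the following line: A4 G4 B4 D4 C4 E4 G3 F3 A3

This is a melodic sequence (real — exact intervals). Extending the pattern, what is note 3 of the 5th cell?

G2

With 3-note cells, note 3 of each statement runs B4, E4, A3.
Extending down a 5th: D3 → G2.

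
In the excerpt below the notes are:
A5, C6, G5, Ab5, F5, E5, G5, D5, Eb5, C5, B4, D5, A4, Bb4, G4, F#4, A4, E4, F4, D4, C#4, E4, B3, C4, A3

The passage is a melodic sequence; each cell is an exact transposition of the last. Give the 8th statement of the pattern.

Taking 5-note groups, the heads are A5, E5, B4, F#4, C#4: the pattern moves down a 4th.
Carrying on: G#3 → D#3 → A#2.
So cell 8 is A#2 C#3 G#2 A2 F#2.

A#2 C#3 G#2 A2 F#2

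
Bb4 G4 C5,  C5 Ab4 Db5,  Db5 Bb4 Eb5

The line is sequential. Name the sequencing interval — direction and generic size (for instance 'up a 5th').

up a 2nd

The 3-note cells begin on Bb4, C5, Db5 — each up a 2nd from the last.
From Bb4 to C5: up a 2nd.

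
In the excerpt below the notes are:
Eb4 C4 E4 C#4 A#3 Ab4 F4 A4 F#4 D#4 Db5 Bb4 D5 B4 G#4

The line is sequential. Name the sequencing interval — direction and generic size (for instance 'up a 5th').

up a 4th

Unit = 5 notes; the statements start on Eb4, Ab4, Db5, moving up a 4th each time.
Eb4 to Ab4 is up a 4th.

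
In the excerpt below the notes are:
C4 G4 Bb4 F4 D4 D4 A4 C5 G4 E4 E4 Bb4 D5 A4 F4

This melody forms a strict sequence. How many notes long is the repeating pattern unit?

5

There are 15 notes; a 5-note unit gives 3 cells:
C4 G4 Bb4 F4 D4 | D4 A4 C5 G4 E4 | E4 Bb4 D5 A4 F4
That's a consistent up a 2nd shift per cell, and no other grouping gives one.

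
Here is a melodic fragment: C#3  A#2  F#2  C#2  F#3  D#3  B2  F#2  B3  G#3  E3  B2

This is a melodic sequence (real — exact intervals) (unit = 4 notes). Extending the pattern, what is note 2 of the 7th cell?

E5

Grouping in 4s, the 2nd note of each cell is A#2, D#3, G#3.
Extending up a 4th: C#4 → F#4 → B4 → E5.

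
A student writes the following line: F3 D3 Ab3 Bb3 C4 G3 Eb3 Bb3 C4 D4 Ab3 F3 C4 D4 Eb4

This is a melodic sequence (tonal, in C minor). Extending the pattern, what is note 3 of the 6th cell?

The unit is 5 notes. Position-3 pitches of the 3 shown cells: Ab3, Bb3, C4.
Carrying that up a 2nd forward: D4 → Eb4 → F4.

F4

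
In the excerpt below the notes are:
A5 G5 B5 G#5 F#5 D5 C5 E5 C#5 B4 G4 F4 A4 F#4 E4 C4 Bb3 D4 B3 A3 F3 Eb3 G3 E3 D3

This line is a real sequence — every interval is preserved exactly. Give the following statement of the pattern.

Bb2 Ab2 C3 A2 G2

Unit = 5 notes; the statements start on A5, D5, G4, C4, F3, moving down a 5th each time.
So cell 6 is Bb2 Ab2 C3 A2 G2.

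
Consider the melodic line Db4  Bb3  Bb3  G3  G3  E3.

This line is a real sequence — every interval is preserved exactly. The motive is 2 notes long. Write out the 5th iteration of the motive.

The 2-note cells begin on Db4, Bb3, G3 — each down a 3rd from the last.
Extending down a 3rd: E3 → C#3.
From C#3 the exact shape gives C#3 A#2.

C#3 A#2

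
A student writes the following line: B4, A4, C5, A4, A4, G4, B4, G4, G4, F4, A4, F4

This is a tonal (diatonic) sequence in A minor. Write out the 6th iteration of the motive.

D4 C4 E4 C4

With a 4-note motive the entries are B4, A4, G4, each down a 2nd from the previous.
Carrying on: F4 → E4 → D4.
Statement 6 starts on D4 and keeps the same diatonic contour: D4 C4 E4 C4.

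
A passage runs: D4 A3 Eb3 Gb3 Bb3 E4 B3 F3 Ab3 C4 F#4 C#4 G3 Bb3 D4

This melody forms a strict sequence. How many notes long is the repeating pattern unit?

15 notes total. Splitting into 3 groups of 5:
D4 A3 Eb3 Gb3 Bb3 | E4 B3 F3 Ab3 C4 | F#4 C#4 G3 Bb3 D4
Each cell is the previous one up a 2nd — so the unit is 5 notes.

5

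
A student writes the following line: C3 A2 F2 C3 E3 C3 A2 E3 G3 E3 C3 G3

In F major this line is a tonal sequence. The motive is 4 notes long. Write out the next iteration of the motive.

Taking 4-note groups, the heads are C3, E3, G3: the pattern moves up a 3rd.
Statement 4 starts on Bb3 and keeps the same diatonic contour: Bb3 G3 E3 Bb3.

Bb3 G3 E3 Bb3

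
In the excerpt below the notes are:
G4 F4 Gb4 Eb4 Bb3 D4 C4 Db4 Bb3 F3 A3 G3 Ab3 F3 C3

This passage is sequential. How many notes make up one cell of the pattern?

Try groups of 5 (3 cells in 15 notes):
G4 F4 Gb4 Eb4 Bb3 | D4 C4 Db4 Bb3 F3 | A3 G3 Ab3 F3 C3
Every group is a transposition down a 4th of the one before; no shorter unit works.

5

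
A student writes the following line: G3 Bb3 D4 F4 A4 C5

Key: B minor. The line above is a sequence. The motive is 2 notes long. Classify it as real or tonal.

Each cell has the same semitone pattern (3,) — intervals are preserved exactly.
And Bb3 lies outside B minor, so the sequence is real rather than tonal.

real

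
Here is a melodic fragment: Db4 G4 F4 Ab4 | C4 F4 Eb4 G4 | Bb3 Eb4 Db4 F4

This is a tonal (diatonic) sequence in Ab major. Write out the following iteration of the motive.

Unit = 4 notes; the statements start on Db4, C4, Bb3, moving down a 2nd each time.
So cell 4 is Ab3 Db4 C4 Eb4.

Ab3 Db4 C4 Eb4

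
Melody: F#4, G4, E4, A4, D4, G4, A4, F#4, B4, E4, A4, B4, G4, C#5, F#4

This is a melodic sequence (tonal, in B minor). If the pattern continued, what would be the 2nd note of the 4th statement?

The unit is 5 notes. Position-2 pitches of the 3 shown cells: G4, A4, B4.
From B4, up a 2nd gives C#5.

C#5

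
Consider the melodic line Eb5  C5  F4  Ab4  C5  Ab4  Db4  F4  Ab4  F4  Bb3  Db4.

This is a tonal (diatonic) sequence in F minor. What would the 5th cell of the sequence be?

With a 4-note motive the entries are Eb5, C5, Ab4, each down a 3rd from the previous.
Extending down a 3rd: F4 → Db4.
From Db4 the diatonic shape gives Db4 Bb3 Eb3 G3.

Db4 Bb3 Eb3 G3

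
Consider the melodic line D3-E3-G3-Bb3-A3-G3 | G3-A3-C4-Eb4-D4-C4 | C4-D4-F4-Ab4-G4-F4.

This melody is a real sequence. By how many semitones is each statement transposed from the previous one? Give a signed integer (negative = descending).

5

Taking 6-note groups, the heads are D3, G3, C4: the pattern moves up a 4th.
Counting half-steps from D3 to G3: 5.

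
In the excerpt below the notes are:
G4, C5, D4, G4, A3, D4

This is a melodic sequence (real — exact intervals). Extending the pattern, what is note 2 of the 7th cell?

The unit is 2 notes. Position-2 pitches of the 3 shown cells: C5, G4, D4.
Carrying that down a 4th forward: A3 → E3 → B2 → F#2.

F#2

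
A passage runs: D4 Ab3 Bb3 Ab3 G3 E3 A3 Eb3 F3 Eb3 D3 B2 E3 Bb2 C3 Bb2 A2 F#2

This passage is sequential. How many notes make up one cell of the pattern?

6

Try groups of 6 (3 cells in 18 notes):
D4 Ab3 Bb3 Ab3 G3 E3 | A3 Eb3 F3 Eb3 D3 B2 | E3 Bb2 C3 Bb2 A2 F#2
Every group is a transposition down a 4th of the one before; no shorter unit works.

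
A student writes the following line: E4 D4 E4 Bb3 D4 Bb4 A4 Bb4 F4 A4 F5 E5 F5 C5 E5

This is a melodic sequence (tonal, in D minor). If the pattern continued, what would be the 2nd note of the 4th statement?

Bb5

With 5-note cells, note 2 of each statement runs D4, A4, E5.
From E5, up a 5th gives Bb5.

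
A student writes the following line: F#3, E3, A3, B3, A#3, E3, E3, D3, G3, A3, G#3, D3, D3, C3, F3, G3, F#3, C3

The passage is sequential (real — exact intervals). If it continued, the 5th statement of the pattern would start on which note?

With a 6-note motive the entries are F#3, E3, D3, each down a 2nd from the previous.
Extending the heads down a 2nd: C3 → Bb2.

Bb2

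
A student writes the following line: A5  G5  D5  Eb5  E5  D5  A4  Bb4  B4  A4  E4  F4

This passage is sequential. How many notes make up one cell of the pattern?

4

Try groups of 4 (3 cells in 12 notes):
A5 G5 D5 Eb5 | E5 D5 A4 Bb4 | B4 A4 E4 F4
Each cell is the previous one down a 4th — so the unit is 4 notes.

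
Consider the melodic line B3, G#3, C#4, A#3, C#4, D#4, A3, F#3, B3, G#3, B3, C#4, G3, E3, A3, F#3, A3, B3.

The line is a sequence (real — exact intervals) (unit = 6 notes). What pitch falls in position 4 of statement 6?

With 6-note cells, note 4 of each statement runs A#3, G#3, F#3.
Each moves down a 2nd. Continuing: E3 → D3 → C3.

C3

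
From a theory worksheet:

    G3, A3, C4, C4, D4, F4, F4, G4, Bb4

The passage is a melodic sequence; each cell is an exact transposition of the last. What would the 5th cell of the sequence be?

Eb5 F5 Ab5

The 3-note cells begin on G3, C4, F4 — each up a 4th from the last.
Extending up a 4th: Bb4 → Eb5.
Statement 5 starts on Eb5 and keeps the same exact contour: Eb5 F5 Ab5.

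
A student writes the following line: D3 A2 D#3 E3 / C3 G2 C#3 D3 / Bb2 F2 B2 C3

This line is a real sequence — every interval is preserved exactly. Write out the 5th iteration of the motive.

Taking 4-note groups, the heads are D3, C3, Bb2: the pattern moves down a 2nd.
Continuing the starts: Ab2 → Gb2.
Statement 5 starts on Gb2 and keeps the same exact contour: Gb2 Db2 G2 Ab2.

Gb2 Db2 G2 Ab2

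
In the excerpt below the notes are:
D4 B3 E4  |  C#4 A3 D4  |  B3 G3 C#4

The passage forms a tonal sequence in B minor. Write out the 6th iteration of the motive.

The 3-note cells begin on D4, C#4, B3 — each down a 2nd from the last.
Continuing the starts: A3 → G3 → F#3.
So cell 6 is F#3 D3 G3.

F#3 D3 G3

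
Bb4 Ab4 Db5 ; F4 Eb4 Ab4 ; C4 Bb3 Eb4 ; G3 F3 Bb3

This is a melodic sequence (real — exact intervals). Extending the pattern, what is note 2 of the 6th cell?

G2

Grouping in 3s, the 2nd note of each cell is Ab4, Eb4, Bb3, F3.
Extending down a 4th: C3 → G2.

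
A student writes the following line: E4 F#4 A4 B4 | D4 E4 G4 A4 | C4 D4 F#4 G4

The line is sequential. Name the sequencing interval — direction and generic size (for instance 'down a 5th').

Unit = 4 notes; the statements start on E4, D4, C4, moving down a 2nd each time.
E4 to D4 is down a 2nd.

down a 2nd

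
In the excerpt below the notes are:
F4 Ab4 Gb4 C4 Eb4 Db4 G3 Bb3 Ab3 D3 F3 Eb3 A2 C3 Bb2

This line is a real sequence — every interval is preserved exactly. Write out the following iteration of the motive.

E2 G2 F2

Unit = 3 notes; the statements start on F4, C4, G3, D3, A2, moving down a 4th each time.
From E2 the exact shape gives E2 G2 F2.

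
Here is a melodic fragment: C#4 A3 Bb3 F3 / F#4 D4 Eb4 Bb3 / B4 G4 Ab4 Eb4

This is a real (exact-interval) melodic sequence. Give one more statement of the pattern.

Taking 4-note groups, the heads are C#4, F#4, B4: the pattern moves up a 4th.
Statement 4 starts on E5 and keeps the same exact contour: E5 C5 Db5 Ab4.

E5 C5 Db5 Ab4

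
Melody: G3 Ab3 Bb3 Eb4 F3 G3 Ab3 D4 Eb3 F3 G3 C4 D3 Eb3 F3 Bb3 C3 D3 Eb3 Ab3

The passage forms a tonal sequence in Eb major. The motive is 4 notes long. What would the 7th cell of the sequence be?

Ab2 Bb2 C3 F3

The 4-note cells begin on G3, F3, Eb3, D3, C3 — each down a 2nd from the last.
Extending down a 2nd: Bb2 → Ab2.
Statement 7 starts on Ab2 and keeps the same diatonic contour: Ab2 Bb2 C3 F3.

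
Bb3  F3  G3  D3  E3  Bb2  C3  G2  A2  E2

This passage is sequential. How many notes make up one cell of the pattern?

Try groups of 2 (5 cells in 10 notes):
Bb3 F3 | G3 D3 | E3 Bb2 | C3 G2 | A2 E2
That's a consistent down a 3rd shift per cell, and no other grouping gives one.

2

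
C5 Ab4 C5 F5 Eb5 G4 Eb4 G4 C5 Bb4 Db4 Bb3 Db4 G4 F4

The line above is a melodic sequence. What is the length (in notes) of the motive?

5

There are 15 notes; a 5-note unit gives 3 cells:
C5 Ab4 C5 F5 Eb5 | G4 Eb4 G4 C5 Bb4 | Db4 Bb3 Db4 G4 F4
Every group is a transposition down a 4th of the one before; no shorter unit works.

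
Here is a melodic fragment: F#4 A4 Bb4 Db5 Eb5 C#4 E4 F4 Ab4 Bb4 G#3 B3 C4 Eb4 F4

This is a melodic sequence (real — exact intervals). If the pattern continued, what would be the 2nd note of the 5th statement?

The unit is 5 notes. Position-2 pitches of the 3 shown cells: A4, E4, B3.
Extending down a 4th: F#3 → C#3.

C#3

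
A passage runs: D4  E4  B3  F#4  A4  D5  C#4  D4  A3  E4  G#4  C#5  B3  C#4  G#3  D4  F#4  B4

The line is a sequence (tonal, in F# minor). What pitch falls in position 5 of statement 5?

D4

With 6-note cells, note 5 of each statement runs A4, G#4, F#4.
Each moves down a 2nd. Continuing: E4 → D4.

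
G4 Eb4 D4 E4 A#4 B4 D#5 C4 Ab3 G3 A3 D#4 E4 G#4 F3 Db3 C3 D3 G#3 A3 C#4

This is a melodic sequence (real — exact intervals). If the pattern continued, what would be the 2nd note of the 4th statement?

Gb2

With 7-note cells, note 2 of each statement runs Eb4, Ab3, Db3.
One more down a 5th gives Gb2.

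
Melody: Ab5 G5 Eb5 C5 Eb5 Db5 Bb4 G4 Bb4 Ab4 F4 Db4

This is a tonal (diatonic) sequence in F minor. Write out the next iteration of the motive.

With a 4-note motive the entries are Ab5, Eb5, Bb4, each down a 4th from the previous.
So cell 4 is F4 Eb4 C4 Ab3.

F4 Eb4 C4 Ab3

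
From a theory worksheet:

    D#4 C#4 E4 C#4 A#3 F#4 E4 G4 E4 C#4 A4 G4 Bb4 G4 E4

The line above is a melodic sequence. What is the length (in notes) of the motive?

5

Try groups of 5 (3 cells in 15 notes):
D#4 C#4 E4 C#4 A#3 | F#4 E4 G4 E4 C#4 | A4 G4 Bb4 G4 E4
Every group is a transposition up a 3rd of the one before; no shorter unit works.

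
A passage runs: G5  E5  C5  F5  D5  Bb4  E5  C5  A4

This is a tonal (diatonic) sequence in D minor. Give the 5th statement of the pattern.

Taking 3-note groups, the heads are G5, F5, E5: the pattern moves down a 2nd.
Extending down a 2nd: D5 → C5.
From C5 the diatonic shape gives C5 A4 F4.

C5 A4 F4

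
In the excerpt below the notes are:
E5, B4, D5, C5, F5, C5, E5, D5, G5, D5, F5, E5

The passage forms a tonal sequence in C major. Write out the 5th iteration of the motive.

Taking 4-note groups, the heads are E5, F5, G5: the pattern moves up a 2nd.
Carrying on: A5 → B5.
From B5 the diatonic shape gives B5 F5 A5 G5.

B5 F5 A5 G5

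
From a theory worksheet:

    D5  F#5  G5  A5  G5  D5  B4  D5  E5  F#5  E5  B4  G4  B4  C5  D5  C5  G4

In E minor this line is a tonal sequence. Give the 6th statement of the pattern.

A3 C4 D4 E4 D4 A3

With a 6-note motive the entries are D5, B4, G4, each down a 3rd from the previous.
Extending down a 3rd: E4 → C4 → A3.
Statement 6 starts on A3 and keeps the same diatonic contour: A3 C4 D4 E4 D4 A3.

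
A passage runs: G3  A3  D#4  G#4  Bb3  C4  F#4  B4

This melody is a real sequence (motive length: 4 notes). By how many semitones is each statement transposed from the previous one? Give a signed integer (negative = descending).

3

With a 4-note motive the entries are G3, Bb3, each up a 3rd from the previous.
Counting half-steps from G3 to Bb3: 3.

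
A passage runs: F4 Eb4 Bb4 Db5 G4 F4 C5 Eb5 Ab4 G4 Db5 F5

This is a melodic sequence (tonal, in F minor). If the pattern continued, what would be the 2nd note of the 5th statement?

Bb4

Grouping in 4s, the 2nd note of each cell is Eb4, F4, G4.
Carrying that up a 2nd forward: Ab4 → Bb4.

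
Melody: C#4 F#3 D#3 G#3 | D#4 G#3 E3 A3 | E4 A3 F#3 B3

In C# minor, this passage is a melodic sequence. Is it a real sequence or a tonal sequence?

Every note is diatonic to C# minor.
Cell 1 has -3 semitones from note 2 to 3, but cell 2 has -4 — the interval quality changes while the contour stays the same, which is the hallmark of a tonal sequence.

tonal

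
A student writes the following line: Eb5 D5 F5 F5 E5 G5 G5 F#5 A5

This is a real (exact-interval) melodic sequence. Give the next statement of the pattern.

Taking 3-note groups, the heads are Eb5, F5, G5: the pattern moves up a 2nd.
Statement 4 starts on A5 and keeps the same exact contour: A5 G#5 B5.

A5 G#5 B5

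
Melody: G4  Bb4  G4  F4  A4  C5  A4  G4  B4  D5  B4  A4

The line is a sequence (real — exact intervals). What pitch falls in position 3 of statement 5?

D#5

With 4-note cells, note 3 of each statement runs G4, A4, B4.
Carrying that up a 2nd forward: C#5 → D#5.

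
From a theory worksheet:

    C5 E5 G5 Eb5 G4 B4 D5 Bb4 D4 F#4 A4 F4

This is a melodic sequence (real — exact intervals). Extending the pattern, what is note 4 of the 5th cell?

The unit is 4 notes. Position-4 pitches of the 3 shown cells: Eb5, Bb4, F4.
Extending down a 4th: C4 → G3.

G3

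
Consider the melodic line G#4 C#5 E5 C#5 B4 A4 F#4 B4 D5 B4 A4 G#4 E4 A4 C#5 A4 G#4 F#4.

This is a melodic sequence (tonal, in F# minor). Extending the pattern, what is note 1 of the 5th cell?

With 6-note cells, note 1 of each statement runs G#4, F#4, E4.
Each moves down a 2nd. Continuing: D4 → C#4.

C#4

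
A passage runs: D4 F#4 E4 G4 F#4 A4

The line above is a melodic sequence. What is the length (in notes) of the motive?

2

Try groups of 2 (3 cells in 6 notes):
D4 F#4 | E4 G4 | F#4 A4
Every group is a transposition up a 2nd of the one before; no shorter unit works.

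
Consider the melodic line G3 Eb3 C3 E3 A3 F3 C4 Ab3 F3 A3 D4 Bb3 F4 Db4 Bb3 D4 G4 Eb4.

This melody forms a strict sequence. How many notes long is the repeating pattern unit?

There are 18 notes; a 6-note unit gives 3 cells:
G3 Eb3 C3 E3 A3 F3 | C4 Ab3 F3 A3 D4 Bb3 | F4 Db4 Bb3 D4 G4 Eb4
That's a consistent up a 4th shift per cell, and no other grouping gives one.

6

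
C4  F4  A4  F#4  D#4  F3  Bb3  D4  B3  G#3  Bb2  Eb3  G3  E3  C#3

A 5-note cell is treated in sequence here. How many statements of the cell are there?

3

15 notes in groups of 5 gives 15/5 = 3 statements.
Starts: C4, F3, Bb2 — each down a 5th.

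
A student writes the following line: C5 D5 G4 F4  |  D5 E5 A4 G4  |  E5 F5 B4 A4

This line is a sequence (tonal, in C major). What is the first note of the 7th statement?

With a 4-note motive the entries are C5, D5, E5, each up a 2nd from the previous.
Extending the heads up a 2nd: F5 → G5 → A5 → B5.

B5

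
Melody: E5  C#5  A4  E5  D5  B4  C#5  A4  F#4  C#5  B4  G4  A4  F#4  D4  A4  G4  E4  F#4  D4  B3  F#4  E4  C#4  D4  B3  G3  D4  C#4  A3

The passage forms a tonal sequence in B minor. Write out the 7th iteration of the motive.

The 6-note cells begin on E5, C#5, A4, F#4, D4 — each down a 3rd from the last.
Carrying on: B3 → G3.
From G3 the diatonic shape gives G3 E3 C#3 G3 F#3 D3.

G3 E3 C#3 G3 F#3 D3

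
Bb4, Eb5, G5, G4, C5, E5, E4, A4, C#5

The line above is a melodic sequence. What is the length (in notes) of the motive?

There are 9 notes; a 3-note unit gives 3 cells:
Bb4 Eb5 G5 | G4 C5 E5 | E4 A4 C#5
That's a consistent down a 3rd shift per cell, and no other grouping gives one.

3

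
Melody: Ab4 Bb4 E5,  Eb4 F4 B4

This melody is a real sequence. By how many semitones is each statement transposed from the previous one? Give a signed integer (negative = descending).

With a 3-note motive the entries are Ab4, Eb4, each down a 4th from the previous.
Ab4→Eb4 is 63 − 68 = -5 semitones.

-5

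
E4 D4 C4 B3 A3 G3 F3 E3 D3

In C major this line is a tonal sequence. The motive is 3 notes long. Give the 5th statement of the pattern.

With a 3-note motive the entries are E4, B3, F3, each down a 4th from the previous.
Continuing the starts: C3 → G2.
So cell 5 is G2 F2 E2.

G2 F2 E2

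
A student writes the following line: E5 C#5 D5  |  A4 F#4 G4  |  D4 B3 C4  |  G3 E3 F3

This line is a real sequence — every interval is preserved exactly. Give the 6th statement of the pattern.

With a 3-note motive the entries are E5, A4, D4, G3, each down a 5th from the previous.
Extending down a 5th: C3 → F2.
Statement 6 starts on F2 and keeps the same exact contour: F2 D2 Eb2.

F2 D2 Eb2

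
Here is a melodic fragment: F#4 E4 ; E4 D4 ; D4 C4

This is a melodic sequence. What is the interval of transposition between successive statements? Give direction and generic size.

Unit = 2 notes; the statements start on F#4, E4, D4, moving down a 2nd each time.
F#4 to E4 is down a 2nd.

down a 2nd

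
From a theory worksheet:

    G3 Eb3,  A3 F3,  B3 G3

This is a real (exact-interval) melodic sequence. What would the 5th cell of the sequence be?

Taking 2-note groups, the heads are G3, A3, B3: the pattern moves up a 2nd.
Carrying on: C#4 → D#4.
From D#4 the exact shape gives D#4 B3.

D#4 B3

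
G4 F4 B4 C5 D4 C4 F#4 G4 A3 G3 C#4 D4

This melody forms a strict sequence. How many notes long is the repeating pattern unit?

4

Try groups of 4 (3 cells in 12 notes):
G4 F4 B4 C5 | D4 C4 F#4 G4 | A3 G3 C#4 D4
Every group is a transposition down a 4th of the one before; no shorter unit works.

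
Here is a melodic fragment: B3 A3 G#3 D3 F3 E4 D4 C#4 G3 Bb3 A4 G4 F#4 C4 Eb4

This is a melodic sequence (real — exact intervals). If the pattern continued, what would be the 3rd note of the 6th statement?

A5

With 5-note cells, note 3 of each statement runs G#3, C#4, F#4.
Extending up a 4th: B4 → E5 → A5.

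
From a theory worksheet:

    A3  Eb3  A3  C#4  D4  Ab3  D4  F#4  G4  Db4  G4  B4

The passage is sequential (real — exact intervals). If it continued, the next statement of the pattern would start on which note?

C5

Taking 4-note groups, the heads are A3, D4, G4: the pattern moves up a 4th.
One more step up a 4th gives C5.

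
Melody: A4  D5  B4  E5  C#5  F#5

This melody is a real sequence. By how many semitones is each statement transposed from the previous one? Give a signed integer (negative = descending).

2

The 2-note cells begin on A4, B4, C#5 — each up a 2nd from the last.
A4→B4 is 71 − 69 = 2 semitones.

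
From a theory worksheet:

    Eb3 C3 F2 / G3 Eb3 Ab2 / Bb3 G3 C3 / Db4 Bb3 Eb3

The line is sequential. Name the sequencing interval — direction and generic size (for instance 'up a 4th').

The 3-note cells begin on Eb3, G3, Bb3, Db4 — each up a 3rd from the last.
From Eb3 to G3: up a 3rd.

up a 3rd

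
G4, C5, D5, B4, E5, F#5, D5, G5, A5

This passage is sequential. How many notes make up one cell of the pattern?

3

There are 9 notes; a 3-note unit gives 3 cells:
G4 C5 D5 | B4 E5 F#5 | D5 G5 A5
Each cell is the previous one up a 3rd — so the unit is 3 notes.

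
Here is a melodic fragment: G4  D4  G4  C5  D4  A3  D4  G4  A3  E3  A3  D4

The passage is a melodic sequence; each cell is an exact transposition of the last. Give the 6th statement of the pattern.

The 4-note cells begin on G4, D4, A3 — each down a 4th from the last.
Extending down a 4th: E3 → B2 → F#2.
So cell 6 is F#2 C#2 F#2 B2.

F#2 C#2 F#2 B2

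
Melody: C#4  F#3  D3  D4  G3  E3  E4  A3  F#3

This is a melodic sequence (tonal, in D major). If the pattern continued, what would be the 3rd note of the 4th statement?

G3

With 3-note cells, note 3 of each statement runs D3, E3, F#3.
Each moves up a 2nd; the next is G3.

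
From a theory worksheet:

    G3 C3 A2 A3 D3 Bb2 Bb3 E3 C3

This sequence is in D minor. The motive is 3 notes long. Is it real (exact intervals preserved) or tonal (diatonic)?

Every note is diatonic to D minor.
Cell 1 has -3 semitones from note 2 to 3, but cell 2 has -4 — the interval quality changes while the contour stays the same, which is the hallmark of a tonal sequence.

tonal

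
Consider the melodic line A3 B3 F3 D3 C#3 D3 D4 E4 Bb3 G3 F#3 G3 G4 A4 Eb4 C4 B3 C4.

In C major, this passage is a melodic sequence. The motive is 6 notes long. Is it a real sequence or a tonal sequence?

Each cell has the same semitone pattern (2, -6, -3, -1, 1) — intervals are preserved exactly.
And C#3 lies outside C major, so the sequence is real rather than tonal.

real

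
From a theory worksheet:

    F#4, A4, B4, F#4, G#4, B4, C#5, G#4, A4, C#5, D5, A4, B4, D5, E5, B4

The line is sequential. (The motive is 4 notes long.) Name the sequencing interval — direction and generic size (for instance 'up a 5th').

With a 4-note motive the entries are F#4, G#4, A4, B4, each up a 2nd from the previous.
F#4 to G#4 is up a 2nd.

up a 2nd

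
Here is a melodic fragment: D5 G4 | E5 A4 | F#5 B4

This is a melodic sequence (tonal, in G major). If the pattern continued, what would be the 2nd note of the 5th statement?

D5

The unit is 2 notes. Position-2 pitches of the 3 shown cells: G4, A4, B4.
Each moves up a 2nd. Continuing: C5 → D5.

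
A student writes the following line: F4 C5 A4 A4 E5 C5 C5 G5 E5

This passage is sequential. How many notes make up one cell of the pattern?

3

9 notes total. Splitting into 3 groups of 3:
F4 C5 A4 | A4 E5 C5 | C5 G5 E5
Every group is a transposition up a 3rd of the one before; no shorter unit works.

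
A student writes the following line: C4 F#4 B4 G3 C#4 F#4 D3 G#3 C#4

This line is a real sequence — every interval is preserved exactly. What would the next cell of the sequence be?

A2 D#3 G#3

Taking 3-note groups, the heads are C4, G3, D3: the pattern moves down a 4th.
So cell 4 is A2 D#3 G#3.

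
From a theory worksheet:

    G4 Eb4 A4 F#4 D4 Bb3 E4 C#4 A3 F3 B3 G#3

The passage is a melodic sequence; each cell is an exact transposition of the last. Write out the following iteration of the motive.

The 4-note cells begin on G4, D4, A3 — each down a 4th from the last.
Statement 4 starts on E3 and keeps the same exact contour: E3 C3 F#3 D#3.

E3 C3 F#3 D#3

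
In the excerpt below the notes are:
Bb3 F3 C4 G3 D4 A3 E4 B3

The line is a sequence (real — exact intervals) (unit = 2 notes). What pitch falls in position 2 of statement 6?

Grouping in 2s, the 2nd note of each cell is F3, G3, A3, B3.
Each moves up a 2nd. Continuing: C#4 → D#4.

D#4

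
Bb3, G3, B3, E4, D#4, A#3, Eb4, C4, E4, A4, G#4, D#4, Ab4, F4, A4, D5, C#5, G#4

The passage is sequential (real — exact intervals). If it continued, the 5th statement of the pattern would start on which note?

With a 6-note motive the entries are Bb3, Eb4, Ab4, each up a 4th from the previous.
Extending the heads up a 4th: Db5 → Gb5.

Gb5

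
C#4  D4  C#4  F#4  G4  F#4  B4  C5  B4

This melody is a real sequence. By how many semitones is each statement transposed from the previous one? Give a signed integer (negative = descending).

Unit = 3 notes; the statements start on C#4, F#4, B4, moving up a 4th each time.
Counting half-steps from C#4 to F#4: 5.

5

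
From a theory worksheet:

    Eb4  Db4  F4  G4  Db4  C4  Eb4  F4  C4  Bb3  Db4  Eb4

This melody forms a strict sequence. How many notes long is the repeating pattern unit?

4

There are 12 notes; a 4-note unit gives 3 cells:
Eb4 Db4 F4 G4 | Db4 C4 Eb4 F4 | C4 Bb3 Db4 Eb4
Every group is a transposition down a 2nd of the one before; no shorter unit works.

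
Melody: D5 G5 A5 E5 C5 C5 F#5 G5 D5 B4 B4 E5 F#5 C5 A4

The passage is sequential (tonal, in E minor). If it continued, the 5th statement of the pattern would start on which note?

G4

The 5-note cells begin on D5, C5, B4 — each down a 2nd from the last.
Continuing: A4 → G4. Statement 5 starts on G4.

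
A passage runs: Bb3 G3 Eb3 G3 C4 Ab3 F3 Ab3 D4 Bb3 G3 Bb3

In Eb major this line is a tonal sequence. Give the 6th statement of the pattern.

G4 Eb4 C4 Eb4

Unit = 4 notes; the statements start on Bb3, C4, D4, moving up a 2nd each time.
Continuing the starts: Eb4 → F4 → G4.
So cell 6 is G4 Eb4 C4 Eb4.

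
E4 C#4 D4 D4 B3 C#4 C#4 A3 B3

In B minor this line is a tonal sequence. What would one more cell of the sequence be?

Taking 3-note groups, the heads are E4, D4, C#4: the pattern moves down a 2nd.
From B3 the diatonic shape gives B3 G3 A3.

B3 G3 A3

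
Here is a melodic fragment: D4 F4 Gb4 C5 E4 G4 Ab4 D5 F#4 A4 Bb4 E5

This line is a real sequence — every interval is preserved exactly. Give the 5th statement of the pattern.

Taking 4-note groups, the heads are D4, E4, F#4: the pattern moves up a 2nd.
Extending up a 2nd: G#4 → A#4.
From A#4 the exact shape gives A#4 C#5 D5 G#5.

A#4 C#5 D5 G#5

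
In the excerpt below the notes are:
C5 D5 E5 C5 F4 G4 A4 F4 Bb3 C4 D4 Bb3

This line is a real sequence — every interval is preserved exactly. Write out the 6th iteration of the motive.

Db2 Eb2 F2 Db2

Taking 4-note groups, the heads are C5, F4, Bb3: the pattern moves down a 5th.
Carrying on: Eb3 → Ab2 → Db2.
So cell 6 is Db2 Eb2 F2 Db2.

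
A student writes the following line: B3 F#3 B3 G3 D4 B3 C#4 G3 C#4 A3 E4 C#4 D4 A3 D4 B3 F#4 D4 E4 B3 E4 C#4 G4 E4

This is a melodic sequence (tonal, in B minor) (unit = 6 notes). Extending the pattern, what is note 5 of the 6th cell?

B4

The unit is 6 notes. Position-5 pitches of the 4 shown cells: D4, E4, F#4, G4.
Carrying that up a 2nd forward: A4 → B4.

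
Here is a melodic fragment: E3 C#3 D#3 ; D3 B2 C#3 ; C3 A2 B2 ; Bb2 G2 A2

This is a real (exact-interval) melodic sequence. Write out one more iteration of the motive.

The 3-note cells begin on E3, D3, C3, Bb2 — each down a 2nd from the last.
From Ab2 the exact shape gives Ab2 F2 G2.

Ab2 F2 G2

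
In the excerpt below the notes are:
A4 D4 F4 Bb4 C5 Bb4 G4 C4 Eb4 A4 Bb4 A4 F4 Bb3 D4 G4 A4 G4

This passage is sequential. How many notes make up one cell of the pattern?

There are 18 notes; a 6-note unit gives 3 cells:
A4 D4 F4 Bb4 C5 Bb4 | G4 C4 Eb4 A4 Bb4 A4 | F4 Bb3 D4 G4 A4 G4
Every group is a transposition down a 2nd of the one before; no shorter unit works.

6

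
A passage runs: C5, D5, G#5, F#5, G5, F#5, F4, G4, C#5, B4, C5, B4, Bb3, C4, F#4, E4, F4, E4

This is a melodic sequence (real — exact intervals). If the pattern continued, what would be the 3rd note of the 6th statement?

With 6-note cells, note 3 of each statement runs G#5, C#5, F#4.
Carrying that down a 5th forward: B3 → E3 → A2.

A2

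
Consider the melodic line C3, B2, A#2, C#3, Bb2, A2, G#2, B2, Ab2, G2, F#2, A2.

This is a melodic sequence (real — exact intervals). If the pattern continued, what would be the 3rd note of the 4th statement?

E2

With 4-note cells, note 3 of each statement runs A#2, G#2, F#2.
From F#2, down a 2nd gives E2.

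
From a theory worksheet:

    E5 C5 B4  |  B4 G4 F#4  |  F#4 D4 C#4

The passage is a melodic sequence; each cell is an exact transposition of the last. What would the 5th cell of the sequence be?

G#3 E3 D#3

The 3-note cells begin on E5, B4, F#4 — each down a 4th from the last.
Extending down a 4th: C#4 → G#3.
Statement 5 starts on G#3 and keeps the same exact contour: G#3 E3 D#3.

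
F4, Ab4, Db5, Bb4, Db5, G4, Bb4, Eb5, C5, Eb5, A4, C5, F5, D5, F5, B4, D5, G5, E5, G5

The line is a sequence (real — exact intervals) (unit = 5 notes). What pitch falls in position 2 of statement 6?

Grouping in 5s, the 2nd note of each cell is Ab4, Bb4, C5, D5.
Carrying that up a 2nd forward: E5 → F#5.

F#5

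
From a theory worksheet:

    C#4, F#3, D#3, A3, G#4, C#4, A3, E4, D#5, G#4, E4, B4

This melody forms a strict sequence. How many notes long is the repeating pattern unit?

There are 12 notes; a 4-note unit gives 3 cells:
C#4 F#3 D#3 A3 | G#4 C#4 A3 E4 | D#5 G#4 E4 B4
Each cell is the previous one up a 5th — so the unit is 4 notes.

4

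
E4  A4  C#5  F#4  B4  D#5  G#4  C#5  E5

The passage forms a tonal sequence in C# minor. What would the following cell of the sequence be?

A4 D#5 F#5

Unit = 3 notes; the statements start on E4, F#4, G#4, moving up a 2nd each time.
From A4 the diatonic shape gives A4 D#5 F#5.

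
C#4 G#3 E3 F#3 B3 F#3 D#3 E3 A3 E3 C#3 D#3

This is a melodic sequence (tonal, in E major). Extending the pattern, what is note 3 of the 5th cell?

A2

Grouping in 4s, the 3rd note of each cell is E3, D#3, C#3.
Each moves down a 2nd. Continuing: B2 → A2.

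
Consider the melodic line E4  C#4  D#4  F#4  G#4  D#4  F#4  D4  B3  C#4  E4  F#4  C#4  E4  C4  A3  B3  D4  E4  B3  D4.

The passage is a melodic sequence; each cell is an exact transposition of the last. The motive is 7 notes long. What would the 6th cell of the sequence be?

Taking 7-note groups, the heads are E4, D4, C4: the pattern moves down a 2nd.
Continuing the starts: Bb3 → Ab3 → Gb3.
From Gb3 the exact shape gives Gb3 Eb3 F3 Ab3 Bb3 F3 Ab3.

Gb3 Eb3 F3 Ab3 Bb3 F3 Ab3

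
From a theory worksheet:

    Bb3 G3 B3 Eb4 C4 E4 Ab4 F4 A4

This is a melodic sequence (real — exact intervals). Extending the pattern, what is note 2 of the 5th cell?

The unit is 3 notes. Position-2 pitches of the 3 shown cells: G3, C4, F4.
Extending up a 4th: Bb4 → Eb5.

Eb5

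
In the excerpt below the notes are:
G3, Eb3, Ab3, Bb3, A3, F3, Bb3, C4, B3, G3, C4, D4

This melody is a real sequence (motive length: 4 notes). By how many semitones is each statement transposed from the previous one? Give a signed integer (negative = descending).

With a 4-note motive the entries are G3, A3, B3, each up a 2nd from the previous.
G3 to A3 spans +2 semitones.

2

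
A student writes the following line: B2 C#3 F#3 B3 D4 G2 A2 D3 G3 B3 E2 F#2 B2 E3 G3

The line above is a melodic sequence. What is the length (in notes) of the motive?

There are 15 notes; a 5-note unit gives 3 cells:
B2 C#3 F#3 B3 D4 | G2 A2 D3 G3 B3 | E2 F#2 B2 E3 G3
Every group is a transposition down a 3rd of the one before; no shorter unit works.

5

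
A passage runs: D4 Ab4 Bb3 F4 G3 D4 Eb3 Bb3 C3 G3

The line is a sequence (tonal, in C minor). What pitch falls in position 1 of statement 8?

D2

The unit is 2 notes. Position-1 pitches of the 5 shown cells: D4, Bb3, G3, Eb3, C3.
Each moves down a 3rd. Continuing: Ab2 → F2 → D2.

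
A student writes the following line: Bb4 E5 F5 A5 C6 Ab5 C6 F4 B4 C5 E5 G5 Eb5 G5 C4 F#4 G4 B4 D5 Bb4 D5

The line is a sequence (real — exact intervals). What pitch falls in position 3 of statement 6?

Grouping in 7s, the 3rd note of each cell is F5, C5, G4.
Extending down a 4th: D4 → A3 → E3.

E3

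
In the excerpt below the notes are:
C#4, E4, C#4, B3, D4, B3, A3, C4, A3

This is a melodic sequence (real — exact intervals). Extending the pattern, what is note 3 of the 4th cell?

G3

With 3-note cells, note 3 of each statement runs C#4, B3, A3.
One more down a 2nd gives G3.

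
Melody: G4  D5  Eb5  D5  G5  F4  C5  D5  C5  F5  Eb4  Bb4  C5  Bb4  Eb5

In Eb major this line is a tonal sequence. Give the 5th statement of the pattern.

C4 G4 Ab4 G4 C5

Unit = 5 notes; the statements start on G4, F4, Eb4, moving down a 2nd each time.
Continuing the starts: D4 → C4.
So cell 5 is C4 G4 Ab4 G4 C5.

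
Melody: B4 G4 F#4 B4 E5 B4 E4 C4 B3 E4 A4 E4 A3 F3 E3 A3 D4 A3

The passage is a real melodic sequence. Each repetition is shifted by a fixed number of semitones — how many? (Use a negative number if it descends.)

Taking 6-note groups, the heads are B4, E4, A3: the pattern moves down a 5th.
B4 to E4 spans -7 semitones.

-7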